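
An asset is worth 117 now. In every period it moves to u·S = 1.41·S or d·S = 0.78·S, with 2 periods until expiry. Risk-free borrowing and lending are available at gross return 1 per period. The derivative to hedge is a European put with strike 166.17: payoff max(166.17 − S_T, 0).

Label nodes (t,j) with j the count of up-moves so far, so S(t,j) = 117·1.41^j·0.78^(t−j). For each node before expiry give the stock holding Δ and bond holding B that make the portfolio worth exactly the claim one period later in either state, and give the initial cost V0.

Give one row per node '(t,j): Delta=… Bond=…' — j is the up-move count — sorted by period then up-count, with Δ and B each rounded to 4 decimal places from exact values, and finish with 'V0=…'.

The replicating-portfolio and risk-neutral prices coincide; use p* = (1−0.78)/(1.41−0.78) = 0.3492 for the latter.
Terminal values V(2,·): V(2,0)=94.9872, V(2,1)=37.4934, V(2,2)=0.0000
(1,0): S=91.2600. Δ = (V_up−V_dn)/(S_up−S_dn) = (37.4934−94.9872)/(128.6766−71.1828) = -1.0000. V = [p*·37.4934 + (1−p*)·94.9872]/1 = 74.9100. B = V − Δ·S = 166.1700.
(1,1): S=164.9700. Δ = (V_up−V_dn)/(S_up−S_dn) = (0.0000−37.4934)/(232.6077−128.6766) = -0.3608. V = [p*·0.0000 + (1−p*)·37.4934]/1 = 24.4005. B = V − Δ·S = 83.9138.
(0,0): S=117.0000. Δ = (V_up−V_dn)/(S_up−S_dn) = (24.4005−74.9100)/(164.9700−91.2600) = -0.6852. V = [p*·24.4005 + (1−p*)·74.9100]/1 = 57.2718. B = V − Δ·S = 137.4456.
Root portfolio cost Δ·117+B reproduces V0=57.2718.

(0,0): Delta=-0.6852 Bond=137.4456
(1,0): Delta=-1.0000 Bond=166.1700
(1,1): Delta=-0.3608 Bond=83.9138
V0=57.2718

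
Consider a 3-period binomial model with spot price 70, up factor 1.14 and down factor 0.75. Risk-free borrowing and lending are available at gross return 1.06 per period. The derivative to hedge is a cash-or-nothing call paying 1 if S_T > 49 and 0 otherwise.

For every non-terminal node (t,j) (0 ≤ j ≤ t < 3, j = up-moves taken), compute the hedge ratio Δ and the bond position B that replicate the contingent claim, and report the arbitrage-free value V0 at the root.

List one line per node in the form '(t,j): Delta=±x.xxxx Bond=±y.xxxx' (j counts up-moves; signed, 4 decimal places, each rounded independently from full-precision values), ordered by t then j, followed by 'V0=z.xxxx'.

(0,0): Delta=0.0106 Bond=0.0039
(1,0): Delta=0.0366 Bond=-1.3604
(1,1): Delta=0.0062 Bond=0.3563
(2,0): Delta=0.0000 Bond=0.0000
(2,1): Delta=0.0428 Bond=-1.8142
(2,2): Delta=0.0000 Bond=0.9434
V0=0.7481

Since d<R<u, set p* = (R−d)/(u−d) = 0.7949; price each node as the discounted p*-expectation of its children.
At expiry t=3: V(3,0)=0.0000, V(3,1)=0.0000, V(3,2)=1.0000, V(3,3)=1.0000
Node (2,0) S=39.3750: V=(p*·0.0000+(1−p*)·0.0000)/1.06=0.0000; Δ=(0.0000−0.0000)/(44.8875−29.5312)=0.0000; B=V−Δ·S=0.0000
Node (2,1) S=59.8500: V=(p*·1.0000+(1−p*)·0.0000)/1.06=0.7499; Δ=(1.0000−0.0000)/(68.2290−44.8875)=0.0428; B=V−Δ·S=-1.8142
Node (2,2) S=90.9720: V=(p*·1.0000+(1−p*)·1.0000)/1.06=0.9434; Δ=(1.0000−1.0000)/(103.7081−68.2290)=0.0000; B=V−Δ·S=0.9434
Node (1,0) S=52.5000: V=(p*·0.7499+(1−p*)·0.0000)/1.06=0.5623; Δ=(0.7499−0.0000)/(59.8500−39.3750)=0.0366; B=V−Δ·S=-1.3604
Node (1,1) S=79.8000: V=(p*·0.9434+(1−p*)·0.7499)/1.06=0.8525; Δ=(0.9434−0.7499)/(90.9720−59.8500)=0.0062; B=V−Δ·S=0.3563
Node (0,0) S=70.0000: V=(p*·0.8525+(1−p*)·0.5623)/1.06=0.7481; Δ=(0.8525−0.5623)/(79.8000−52.5000)=0.0106; B=V−Δ·S=0.0039
Each (Δ,B) replicates both successor values, so the strategy is self-financing and V0 is arbitrage-free.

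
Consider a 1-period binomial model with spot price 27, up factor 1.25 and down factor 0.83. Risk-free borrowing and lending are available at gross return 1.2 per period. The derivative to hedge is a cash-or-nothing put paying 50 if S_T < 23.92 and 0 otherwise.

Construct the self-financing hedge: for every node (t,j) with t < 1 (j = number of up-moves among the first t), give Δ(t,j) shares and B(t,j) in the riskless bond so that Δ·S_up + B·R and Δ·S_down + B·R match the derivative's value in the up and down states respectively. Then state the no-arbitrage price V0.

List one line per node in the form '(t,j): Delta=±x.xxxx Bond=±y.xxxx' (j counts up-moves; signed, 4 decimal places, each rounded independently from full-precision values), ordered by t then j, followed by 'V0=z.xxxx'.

(0,0): Delta=-4.4092 Bond=124.0079
V0=4.9603

Risk-neutral probability p* = (R−d)/(u−d) = (1.2−0.83)/(1.25−0.83) = 0.8810.
At expiry t=1: V(1,0)=50.0000, V(1,1)=0.0000
  t=0,j=0: stock 27.0000 → up 33.7500 (V=0.0000), down 22.4100 (V=50.0000). Price 4.9603; hedge Δ=-4.4092, bond B=124.0079.
Self-financing check: at every node Δ·S+B equals the discounted successor values.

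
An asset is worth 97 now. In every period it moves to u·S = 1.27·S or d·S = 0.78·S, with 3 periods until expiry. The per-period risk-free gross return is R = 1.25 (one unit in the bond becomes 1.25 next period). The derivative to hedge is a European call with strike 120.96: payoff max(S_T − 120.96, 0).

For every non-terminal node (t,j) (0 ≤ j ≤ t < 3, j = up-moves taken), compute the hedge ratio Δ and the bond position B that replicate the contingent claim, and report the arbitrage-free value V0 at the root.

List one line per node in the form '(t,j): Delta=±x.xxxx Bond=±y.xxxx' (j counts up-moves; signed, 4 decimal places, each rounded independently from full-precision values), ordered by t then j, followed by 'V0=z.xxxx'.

Risk-neutral probability p* = (R−d)/(u−d) = (1.25−0.78)/(1.27−0.78) = 0.9592.
Terminal values V(3,·): V(3,0)=0.0000, V(3,1)=0.0000, V(3,2)=1.0720, V(3,3)=77.7332
  t=2,j=0: stock 59.0148 → up 74.9488 (V=0.0000), down 46.0315 (V=0.0000). Price 0.0000; hedge Δ=0.0000, bond B=0.0000.
  t=2,j=1: stock 96.0882 → up 122.0320 (V=1.0720), down 74.9488 (V=0.0000). Price 0.8226; hedge Δ=0.0228, bond B=-1.3652.
  t=2,j=2: stock 156.4513 → up 198.6932 (V=77.7332), down 122.0320 (V=1.0720). Price 59.6833; hedge Δ=1.0000, bond B=-96.7680.
  t=1,j=0: stock 75.6600 → up 96.0882 (V=0.8226), down 59.0148 (V=0.0000). Price 0.6312; hedge Δ=0.0222, bond B=-1.0476.
  t=1,j=1: stock 123.1900 → up 156.4513 (V=59.6833), down 96.0882 (V=0.8226). Price 45.8247; hedge Δ=0.9751, bond B=-74.2992.
  t=0,j=0: stock 97.0000 → up 123.1900 (V=45.8247), down 75.6600 (V=0.6312). Price 35.1840; hedge Δ=0.9508, bond B=-57.0475.
Each (Δ,B) replicates both successor values, so the strategy is self-financing and V0 is arbitrage-free.

(0,0): Delta=0.9508 Bond=-57.0475
(1,0): Delta=0.0222 Bond=-1.0476
(1,1): Delta=0.9751 Bond=-74.2992
(2,0): Delta=0.0000 Bond=0.0000
(2,1): Delta=0.0228 Bond=-1.3652
(2,2): Delta=1.0000 Bond=-96.7680
V0=35.1840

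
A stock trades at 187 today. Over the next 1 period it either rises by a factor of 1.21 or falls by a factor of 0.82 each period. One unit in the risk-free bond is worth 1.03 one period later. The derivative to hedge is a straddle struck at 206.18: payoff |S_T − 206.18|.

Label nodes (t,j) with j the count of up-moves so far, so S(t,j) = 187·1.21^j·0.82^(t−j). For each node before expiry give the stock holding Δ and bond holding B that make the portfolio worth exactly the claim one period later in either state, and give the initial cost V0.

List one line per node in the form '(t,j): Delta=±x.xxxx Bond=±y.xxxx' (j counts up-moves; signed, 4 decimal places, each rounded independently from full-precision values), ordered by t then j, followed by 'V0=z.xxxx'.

Since d<R<u, set p* = (R−d)/(u−d) = 0.5385; price each node as the discounted p*-expectation of its children.
Terminal payoffs: V(1,0)=52.8400, V(1,1)=20.0900
Node (0,0) S=187.0000: V=(p*·20.0900+(1−p*)·52.8400)/1.03=34.1800; Δ=(20.0900−52.8400)/(226.2700−153.3400)=-0.4491; B=V−Δ·S=118.1543
Root portfolio cost Δ·187+B reproduces V0=34.1800.

(0,0): Delta=-0.4491 Bond=118.1543
V0=34.1800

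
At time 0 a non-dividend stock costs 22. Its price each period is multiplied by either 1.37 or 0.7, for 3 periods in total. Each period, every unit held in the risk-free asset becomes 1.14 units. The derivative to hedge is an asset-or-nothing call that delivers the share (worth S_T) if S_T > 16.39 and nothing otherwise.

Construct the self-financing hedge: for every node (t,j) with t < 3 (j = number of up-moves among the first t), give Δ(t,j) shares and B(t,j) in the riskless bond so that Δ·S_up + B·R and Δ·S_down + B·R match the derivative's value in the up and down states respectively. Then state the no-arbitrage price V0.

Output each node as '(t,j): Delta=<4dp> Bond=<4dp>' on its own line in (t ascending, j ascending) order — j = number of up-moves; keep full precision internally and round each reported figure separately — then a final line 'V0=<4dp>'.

Since d<R<u, set p* = (R−d)/(u−d) = 0.6567; price each node as the discounted p*-expectation of its children.
At expiry t=3: V(3,0)=0.0000, V(3,1)=0.0000, V(3,2)=28.9043, V(3,3)=56.5698
(2,0): S=10.7800. Δ = (V_up−V_dn)/(S_up−S_dn) = (0.0000−0.0000)/(14.7686−7.5460) = 0.0000. V = [p*·0.0000 + (1−p*)·0.0000]/1.14 = 0.0000. B = V − Δ·S = 0.0000.
(2,1): S=21.0980. Δ = (V_up−V_dn)/(S_up−S_dn) = (28.9043−0.0000)/(28.9043−14.7686) = 2.0448. V = [p*·28.9043 + (1−p*)·0.0000]/1.14 = 16.6508. B = V − Δ·S = -26.4899.
(2,2): S=41.2918. Δ = (V_up−V_dn)/(S_up−S_dn) = (56.5698−28.9043)/(56.5698−28.9043) = 1.0000. V = [p*·56.5698 + (1−p*)·28.9043]/1.14 = 41.2918. B = V − Δ·S = 0.0000.
(1,0): S=15.4000. Δ = (V_up−V_dn)/(S_up−S_dn) = (16.6508−0.0000)/(21.0980−10.7800) = 1.6138. V = [p*·16.6508 + (1−p*)·0.0000]/1.14 = 9.5920. B = V − Δ·S = -15.2600.
(1,1): S=30.1400. Δ = (V_up−V_dn)/(S_up−S_dn) = (41.2918−16.6508)/(41.2918−21.0980) = 1.2202. V = [p*·41.2918 + (1−p*)·16.6508]/1.14 = 28.8008. B = V − Δ·S = -7.9768.
(0,0): S=22.0000. Δ = (V_up−V_dn)/(S_up−S_dn) = (28.8008−9.5920)/(30.1400−15.4000) = 1.3032. V = [p*·28.8008 + (1−p*)·9.5920]/1.14 = 19.4796. B = V − Δ·S = -9.1903.
The time-0 hedge costs 19.4796, which is the no-arbitrage price.

(0,0): Delta=1.3032 Bond=-9.1903
(1,0): Delta=1.6138 Bond=-15.2600
(1,1): Delta=1.2202 Bond=-7.9768
(2,0): Delta=0.0000 Bond=0.0000
(2,1): Delta=2.0448 Bond=-26.4899
(2,2): Delta=1.0000 Bond=0.0000
V0=19.4796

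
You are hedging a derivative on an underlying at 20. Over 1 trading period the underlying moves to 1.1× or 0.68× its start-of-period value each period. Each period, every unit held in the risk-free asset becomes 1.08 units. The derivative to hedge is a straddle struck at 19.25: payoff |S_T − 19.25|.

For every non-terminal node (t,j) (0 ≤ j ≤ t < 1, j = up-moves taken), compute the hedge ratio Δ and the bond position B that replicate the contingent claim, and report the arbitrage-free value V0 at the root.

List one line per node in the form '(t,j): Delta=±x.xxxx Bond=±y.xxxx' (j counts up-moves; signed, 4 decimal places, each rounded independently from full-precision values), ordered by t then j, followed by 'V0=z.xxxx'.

(0,0): Delta=-0.3452 Bond=9.5789
V0=2.6742

Risk-neutral probability p* = (R−d)/(u−d) = (1.08−0.68)/(1.1−0.68) = 0.9524.
At expiry t=1: V(1,0)=5.6500, V(1,1)=2.7500
  t=0,j=0: stock 20.0000 → up 22.0000 (V=2.7500), down 13.6000 (V=5.6500). Price 2.6742; hedge Δ=-0.3452, bond B=9.5789.
The time-0 hedge costs 2.6742, which is the no-arbitrage price.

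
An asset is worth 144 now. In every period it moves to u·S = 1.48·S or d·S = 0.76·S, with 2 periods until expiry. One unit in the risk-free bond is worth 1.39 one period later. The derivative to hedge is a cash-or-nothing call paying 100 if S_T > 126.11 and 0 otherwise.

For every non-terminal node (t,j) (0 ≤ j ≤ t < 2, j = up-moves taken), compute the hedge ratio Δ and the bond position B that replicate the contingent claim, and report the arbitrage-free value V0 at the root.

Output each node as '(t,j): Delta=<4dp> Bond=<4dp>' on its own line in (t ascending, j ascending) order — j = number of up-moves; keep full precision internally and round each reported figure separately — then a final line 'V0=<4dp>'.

Since d<R<u, set p* = (R−d)/(u−d) = 0.8750; price each node as the discounted p*-expectation of its children.
Payoff layer (t=2): V(2,0)=0.0000, V(2,1)=100.0000, V(2,2)=100.0000
Node (1,0) S=109.4400: V=(p*·100.0000+(1−p*)·0.0000)/1.39=62.9496; Δ=(100.0000−0.0000)/(161.9712−83.1744)=1.2691; B=V−Δ·S=-75.9392
Node (1,1) S=213.1200: V=(p*·100.0000+(1−p*)·100.0000)/1.39=71.9424; Δ=(100.0000−100.0000)/(315.4176−161.9712)=0.0000; B=V−Δ·S=71.9424
Node (0,0) S=144.0000: V=(p*·71.9424+(1−p*)·62.9496)/1.39=50.9484; Δ=(71.9424−62.9496)/(213.1200−109.4400)=0.0867; B=V−Δ·S=38.4584
Check: Δ(0,0)·S0 + B(0,0) = 50.9484 = V0.

(0,0): Delta=0.0867 Bond=38.4584
(1,0): Delta=1.2691 Bond=-75.9392
(1,1): Delta=0.0000 Bond=71.9424
V0=50.9484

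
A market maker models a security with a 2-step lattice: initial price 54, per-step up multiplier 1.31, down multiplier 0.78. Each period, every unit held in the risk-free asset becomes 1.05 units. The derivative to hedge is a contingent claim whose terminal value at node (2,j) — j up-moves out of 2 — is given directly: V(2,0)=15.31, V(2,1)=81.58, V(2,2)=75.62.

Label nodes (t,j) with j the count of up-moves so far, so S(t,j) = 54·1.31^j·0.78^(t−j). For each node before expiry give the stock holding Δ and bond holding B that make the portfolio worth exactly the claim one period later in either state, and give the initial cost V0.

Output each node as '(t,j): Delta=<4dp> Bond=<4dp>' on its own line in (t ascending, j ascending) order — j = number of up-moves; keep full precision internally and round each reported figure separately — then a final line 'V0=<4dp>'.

Risk-neutral probability p* = (R−d)/(u−d) = (1.05−0.78)/(1.31−0.78) = 0.5094.
Terminal values V(2,·): V(2,0)=15.3100, V(2,1)=81.5800, V(2,2)=75.6200
(1,0): S=42.1200. Δ = (V_up−V_dn)/(S_up−S_dn) = (81.5800−15.3100)/(55.1772−32.8536) = 2.9686. V = [p*·81.5800 + (1−p*)·15.3100]/1.05 = 46.7335. B = V − Δ·S = -78.3042.
(1,1): S=70.7400. Δ = (V_up−V_dn)/(S_up−S_dn) = (75.6200−81.5800)/(92.6694−55.1772) = -0.1590. V = [p*·75.6200 + (1−p*)·81.5800]/1.05 = 74.8036. B = V − Δ·S = 86.0489.
(0,0): S=54.0000. Δ = (V_up−V_dn)/(S_up−S_dn) = (74.8036−46.7335)/(70.7400−42.1200) = 0.9808. V = [p*·74.8036 + (1−p*)·46.7335]/1.05 = 58.1270. B = V − Δ·S = 5.1646.
The time-0 hedge costs 58.1270, which is the no-arbitrage price.

(0,0): Delta=0.9808 Bond=5.1646
(1,0): Delta=2.9686 Bond=-78.3042
(1,1): Delta=-0.1590 Bond=86.0489
V0=58.1270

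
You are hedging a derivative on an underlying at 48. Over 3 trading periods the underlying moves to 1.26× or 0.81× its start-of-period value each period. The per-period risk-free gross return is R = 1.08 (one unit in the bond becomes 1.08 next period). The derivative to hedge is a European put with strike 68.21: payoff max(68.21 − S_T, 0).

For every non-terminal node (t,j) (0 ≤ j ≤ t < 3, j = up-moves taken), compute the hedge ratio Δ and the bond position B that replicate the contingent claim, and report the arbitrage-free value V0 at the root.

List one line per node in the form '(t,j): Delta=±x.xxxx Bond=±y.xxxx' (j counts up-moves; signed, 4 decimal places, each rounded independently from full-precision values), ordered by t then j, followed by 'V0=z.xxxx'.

(0,0): Delta=-0.6027 Bond=39.8427
(1,0): Delta=-1.0000 Bond=58.4791
(1,1): Delta=-0.4324 Bond=32.7309
(2,0): Delta=-1.0000 Bond=63.1574
(2,1): Delta=-1.0000 Bond=63.1574
(2,2): Delta=-0.1891 Bond=16.8107
V0=10.9155

Under the risk-neutral measure, an up-move has probability p* = (R−d)/(u−d) = 0.6000 and values discount at R = 1.08.
At expiry t=3: V(3,0)=42.7008, V(3,1)=28.5291, V(3,2)=6.4841, V(3,3)=0.0000
Node (2,0) S=31.4928: V=(p*·28.5291+(1−p*)·42.7008)/1.08=31.6646; Δ=(28.5291−42.7008)/(39.6809−25.5092)=-1.0000; B=V−Δ·S=63.1574
Node (2,1) S=48.9888: V=(p*·6.4841+(1−p*)·28.5291)/1.08=14.1686; Δ=(6.4841−28.5291)/(61.7259−39.6809)=-1.0000; B=V−Δ·S=63.1574
Node (2,2) S=76.2048: V=(p*·0.0000+(1−p*)·6.4841)/1.08=2.4015; Δ=(0.0000−6.4841)/(96.0180−61.7259)=-0.1891; B=V−Δ·S=16.8107
Node (1,0) S=38.8800: V=(p*·14.1686+(1−p*)·31.6646)/1.08=19.5991; Δ=(14.1686−31.6646)/(48.9888−31.4928)=-1.0000; B=V−Δ·S=58.4791
Node (1,1) S=60.4800: V=(p*·2.4015+(1−p*)·14.1686)/1.08=6.5818; Δ=(2.4015−14.1686)/(76.2048−48.9888)=-0.4324; B=V−Δ·S=32.7309
Node (0,0) S=48.0000: V=(p*·6.5818+(1−p*)·19.5991)/1.08=10.9155; Δ=(6.5818−19.5991)/(60.4800−38.8800)=-0.6027; B=V−Δ·S=39.8427
Check: Δ(0,0)·S0 + B(0,0) = 10.9155 = V0.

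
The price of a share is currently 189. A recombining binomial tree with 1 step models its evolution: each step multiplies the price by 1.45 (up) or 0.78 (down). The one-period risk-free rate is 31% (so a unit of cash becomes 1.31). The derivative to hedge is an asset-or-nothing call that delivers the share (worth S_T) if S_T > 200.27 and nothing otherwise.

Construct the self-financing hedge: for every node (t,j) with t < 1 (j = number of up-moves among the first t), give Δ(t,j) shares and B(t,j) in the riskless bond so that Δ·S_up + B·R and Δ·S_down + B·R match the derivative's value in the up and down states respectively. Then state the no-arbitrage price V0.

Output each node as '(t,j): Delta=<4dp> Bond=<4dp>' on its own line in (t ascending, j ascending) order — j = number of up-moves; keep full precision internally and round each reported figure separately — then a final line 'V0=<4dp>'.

(0,0): Delta=2.1642 Bond=-243.5445
V0=165.4854

The replicating-portfolio and risk-neutral prices coincide; use p* = (1.31−0.78)/(1.45−0.78) = 0.7910 for the latter.
Terminal values V(1,·): V(1,0)=0.0000, V(1,1)=274.0500
(0,0): S=189.0000. Δ = (V_up−V_dn)/(S_up−S_dn) = (274.0500−0.0000)/(274.0500−147.4200) = 2.1642. V = [p*·274.0500 + (1−p*)·0.0000]/1.31 = 165.4854. B = V − Δ·S = -243.5445.
The time-0 hedge costs 165.4854, which is the no-arbitrage price.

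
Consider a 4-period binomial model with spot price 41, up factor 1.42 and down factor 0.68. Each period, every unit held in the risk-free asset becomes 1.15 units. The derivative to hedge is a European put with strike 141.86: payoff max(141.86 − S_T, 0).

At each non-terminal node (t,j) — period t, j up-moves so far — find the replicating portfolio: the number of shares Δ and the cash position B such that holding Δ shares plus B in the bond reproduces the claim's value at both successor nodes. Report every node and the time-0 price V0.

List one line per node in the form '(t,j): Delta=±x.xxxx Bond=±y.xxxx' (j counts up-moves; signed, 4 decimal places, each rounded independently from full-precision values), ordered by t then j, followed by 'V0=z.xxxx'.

No-arbitrage ⇒ martingale measure with p* = (R−d)/(u−d) = 0.6351.
Terminal values V(4,·): V(4,0)=133.0936, V(4,1)=123.5538, V(4,2)=103.6323, V(4,3)=62.0315, V(4,4)=0.0000
(3,0): S=12.8917. Δ = (V_up−V_dn)/(S_up−S_dn) = (123.5538−133.0936)/(18.3062−8.7664) = -1.0000. V = [p*·123.5538 + (1−p*)·133.0936]/1.15 = 110.4648. B = V − Δ·S = 123.3565.
(3,1): S=26.9209. Δ = (V_up−V_dn)/(S_up−S_dn) = (103.6323−123.5538)/(38.2277−18.3062) = -1.0000. V = [p*·103.6323 + (1−p*)·123.5538]/1.15 = 96.4356. B = V − Δ·S = 123.3565.
(3,2): S=56.2172. Δ = (V_up−V_dn)/(S_up−S_dn) = (62.0315−103.6323)/(79.8285−38.2277) = -1.0000. V = [p*·62.0315 + (1−p*)·103.6323]/1.15 = 67.1393. B = V − Δ·S = 123.3565.
(3,3): S=117.3948. Δ = (V_up−V_dn)/(S_up−S_dn) = (0.0000−62.0315)/(166.7006−79.8285) = -0.7141. V = [p*·0.0000 + (1−p*)·62.0315]/1.15 = 19.6810. B = V − Δ·S = 103.5074.
(2,0): S=18.9584. Δ = (V_up−V_dn)/(S_up−S_dn) = (96.4356−110.4648)/(26.9209−12.8917) = -1.0000. V = [p*·96.4356 + (1−p*)·110.4648]/1.15 = 88.3081. B = V − Δ·S = 107.2665.
(2,1): S=39.5896. Δ = (V_up−V_dn)/(S_up−S_dn) = (67.1393−96.4356)/(56.2172−26.9209) = -1.0000. V = [p*·67.1393 + (1−p*)·96.4356]/1.15 = 67.6769. B = V − Δ·S = 107.2665.
(2,2): S=82.6724. Δ = (V_up−V_dn)/(S_up−S_dn) = (19.6810−67.1393)/(117.3948−56.2172) = -0.7757. V = [p*·19.6810 + (1−p*)·67.1393]/1.15 = 32.1712. B = V − Δ·S = 96.3040.
(1,0): S=27.8800. Δ = (V_up−V_dn)/(S_up−S_dn) = (67.6769−88.3081)/(39.5896−18.9584) = -1.0000. V = [p*·67.6769 + (1−p*)·88.3081]/1.15 = 65.3953. B = V − Δ·S = 93.2753.
(1,1): S=58.2200. Δ = (V_up−V_dn)/(S_up−S_dn) = (32.1712−67.6769)/(82.6724−39.5896) = -0.8241. V = [p*·32.1712 + (1−p*)·67.6769]/1.15 = 39.2400. B = V − Δ·S = 87.2207.
(0,0): S=41.0000. Δ = (V_up−V_dn)/(S_up−S_dn) = (39.2400−65.3953)/(58.2200−27.8800) = -0.8621. V = [p*·39.2400 + (1−p*)·65.3953]/1.15 = 42.4201. B = V − Δ·S = 77.7651.
Check: Δ(0,0)·S0 + B(0,0) = 42.4201 = V0.

(0,0): Delta=-0.8621 Bond=77.7651
(1,0): Delta=-1.0000 Bond=93.2753
(1,1): Delta=-0.8241 Bond=87.2207
(2,0): Delta=-1.0000 Bond=107.2665
(2,1): Delta=-1.0000 Bond=107.2665
(2,2): Delta=-0.7757 Bond=96.3040
(3,0): Delta=-1.0000 Bond=123.3565
(3,1): Delta=-1.0000 Bond=123.3565
(3,2): Delta=-1.0000 Bond=123.3565
(3,3): Delta=-0.7141 Bond=103.5074
V0=42.4201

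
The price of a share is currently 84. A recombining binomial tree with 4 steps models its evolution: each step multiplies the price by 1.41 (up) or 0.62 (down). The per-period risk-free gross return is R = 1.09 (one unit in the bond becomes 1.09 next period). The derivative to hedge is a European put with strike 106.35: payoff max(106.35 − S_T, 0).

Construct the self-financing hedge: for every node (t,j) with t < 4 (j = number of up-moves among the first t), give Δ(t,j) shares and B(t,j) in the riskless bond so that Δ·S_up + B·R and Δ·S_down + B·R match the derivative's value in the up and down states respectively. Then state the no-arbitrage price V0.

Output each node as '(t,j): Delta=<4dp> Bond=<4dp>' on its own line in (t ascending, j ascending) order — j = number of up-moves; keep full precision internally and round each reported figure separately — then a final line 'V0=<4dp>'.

No-arbitrage ⇒ martingale measure with p* = (R−d)/(u−d) = 0.5949.
Terminal values V(4,·): V(4,0)=93.9379, V(4,1)=78.1224, V(4,2)=42.1550, V(4,3)=0.0000, V(4,4)=0.0000
(3,0): S=20.0196. Δ = (V_up−V_dn)/(S_up−S_dn) = (78.1224−93.9379)/(28.2276−12.4121) = -1.0000. V = [p*·78.1224 + (1−p*)·93.9379]/1.09 = 77.5493. B = V − Δ·S = 97.5688.
(3,1): S=45.5283. Δ = (V_up−V_dn)/(S_up−S_dn) = (42.1550−78.1224)/(64.1950−28.2276) = -1.0000. V = [p*·42.1550 + (1−p*)·78.1224]/1.09 = 52.0405. B = V − Δ·S = 97.5688.
(3,2): S=103.5402. Δ = (V_up−V_dn)/(S_up−S_dn) = (0.0000−42.1550)/(145.9917−64.1950) = -0.5154. V = [p*·0.0000 + (1−p*)·42.1550]/1.09 = 15.6656. B = V − Δ·S = 69.0264.
(3,3): S=235.4706. Δ = (V_up−V_dn)/(S_up−S_dn) = (0.0000−0.0000)/(332.0135−145.9917) = 0.0000. V = [p*·0.0000 + (1−p*)·0.0000]/1.09 = 0.0000. B = V − Δ·S = 0.0000.
(2,0): S=32.2896. Δ = (V_up−V_dn)/(S_up−S_dn) = (52.0405−77.5493)/(45.5283−20.0196) = -1.0000. V = [p*·52.0405 + (1−p*)·77.5493]/1.09 = 57.2231. B = V − Δ·S = 89.5127.
(2,1): S=73.4328. Δ = (V_up−V_dn)/(S_up−S_dn) = (15.6656−52.0405)/(103.5402−45.5283) = -0.6270. V = [p*·15.6656 + (1−p*)·52.0405]/1.09 = 27.8896. B = V − Δ·S = 73.9338.
(2,2): S=167.0004. Δ = (V_up−V_dn)/(S_up−S_dn) = (0.0000−15.6656)/(235.4706−103.5402) = -0.1187. V = [p*·0.0000 + (1−p*)·15.6656]/1.09 = 5.8216. B = V − Δ·S = 25.6514.
(1,0): S=52.0800. Δ = (V_up−V_dn)/(S_up−S_dn) = (27.8896−57.2231)/(73.4328−32.2896) = -0.7130. V = [p*·27.8896 + (1−p*)·57.2231]/1.09 = 36.4876. B = V − Δ·S = 73.6186.
(1,1): S=118.4400. Δ = (V_up−V_dn)/(S_up−S_dn) = (5.8216−27.8896)/(167.0004−73.4328) = -0.2359. V = [p*·5.8216 + (1−p*)·27.8896]/1.09 = 13.5418. B = V − Δ·S = 41.4760.
(0,0): S=84.0000. Δ = (V_up−V_dn)/(S_up−S_dn) = (13.5418−36.4876)/(118.4400−52.0800) = -0.3458. V = [p*·13.5418 + (1−p*)·36.4876]/1.09 = 20.9507. B = V − Δ·S = 49.9961.
Check: Δ(0,0)·S0 + B(0,0) = 20.9507 = V0.

(0,0): Delta=-0.3458 Bond=49.9961
(1,0): Delta=-0.7130 Bond=73.6186
(1,1): Delta=-0.2359 Bond=41.4760
(2,0): Delta=-1.0000 Bond=89.5127
(2,1): Delta=-0.6270 Bond=73.9338
(2,2): Delta=-0.1187 Bond=25.6514
(3,0): Delta=-1.0000 Bond=97.5688
(3,1): Delta=-1.0000 Bond=97.5688
(3,2): Delta=-0.5154 Bond=69.0264
(3,3): Delta=0.0000 Bond=0.0000
V0=20.9507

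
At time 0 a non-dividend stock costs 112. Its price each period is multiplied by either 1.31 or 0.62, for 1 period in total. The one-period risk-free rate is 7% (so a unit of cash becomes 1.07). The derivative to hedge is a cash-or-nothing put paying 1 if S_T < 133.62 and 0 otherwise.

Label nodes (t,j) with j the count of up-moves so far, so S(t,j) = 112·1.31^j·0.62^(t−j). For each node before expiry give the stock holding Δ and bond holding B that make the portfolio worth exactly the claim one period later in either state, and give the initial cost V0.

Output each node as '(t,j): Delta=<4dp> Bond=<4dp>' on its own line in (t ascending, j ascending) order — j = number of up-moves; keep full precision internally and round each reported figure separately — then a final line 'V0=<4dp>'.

(0,0): Delta=-0.0129 Bond=1.7743
V0=0.3251

No-arbitrage ⇒ martingale measure with p* = (R−d)/(u−d) = 0.6522.
Payoff layer (t=1): V(1,0)=1.0000, V(1,1)=0.0000
  t=0,j=0: stock 112.0000 → up 146.7200 (V=0.0000), down 69.4400 (V=1.0000). Price 0.3251; hedge Δ=-0.0129, bond B=1.7743.
Root portfolio cost Δ·112+B reproduces V0=0.3251.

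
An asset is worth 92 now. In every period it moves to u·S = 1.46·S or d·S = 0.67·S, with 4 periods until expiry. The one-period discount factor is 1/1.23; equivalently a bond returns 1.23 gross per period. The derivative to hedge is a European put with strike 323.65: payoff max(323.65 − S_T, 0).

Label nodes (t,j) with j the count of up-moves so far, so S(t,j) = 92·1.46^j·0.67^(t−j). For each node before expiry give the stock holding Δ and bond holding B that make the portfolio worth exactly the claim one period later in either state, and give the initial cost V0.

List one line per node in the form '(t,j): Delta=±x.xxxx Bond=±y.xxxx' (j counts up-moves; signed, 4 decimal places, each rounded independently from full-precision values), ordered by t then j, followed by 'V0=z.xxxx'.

Since d<R<u, set p* = (R−d)/(u−d) = 0.7089; price each node as the discounted p*-expectation of its children.
Terminal payoffs: V(4,0)=305.1110, V(4,1)=283.2515, V(4,2)=235.6175, V(4,3)=131.8179, V(4,4)=0.0000
  t=3,j=0: stock 27.6702 → up 40.3985 (V=283.2515), down 18.5390 (V=305.1110). Price 235.4599; hedge Δ=-1.0000, bond B=263.1301.
  t=3,j=1: stock 60.2962 → up 88.0325 (V=235.6175), down 40.3985 (V=283.2515). Price 202.8338; hedge Δ=-1.0000, bond B=263.1301.
  t=3,j=2: stock 131.3918 → up 191.8321 (V=131.8179), down 88.0325 (V=235.6175). Price 131.7383; hedge Δ=-1.0000, bond B=263.1301.
  t=3,j=3: stock 286.3165 → up 418.0221 (V=0.0000), down 191.8321 (V=131.8179). Price 31.2011; hedge Δ=-0.5828, bond B=198.0593.
  t=2,j=0: stock 41.2988 → up 60.2962 (V=202.8338), down 27.6702 (V=235.4599). Price 172.6281; hedge Δ=-1.0000, bond B=213.9269.
  t=2,j=1: stock 89.9944 → up 131.3918 (V=131.7383), down 60.2962 (V=202.8338). Price 123.9325; hedge Δ=-1.0000, bond B=213.9269.
  t=2,j=2: stock 196.1072 → up 286.3165 (V=31.2011), down 131.3918 (V=131.7383). Price 49.1638; hedge Δ=-0.6489, bond B=176.4260.
  t=1,j=0: stock 61.6400 → up 89.9944 (V=123.9325), down 41.2988 (V=172.6281). Price 112.2843; hedge Δ=-1.0000, bond B=173.9243.
  t=1,j=1: stock 134.3200 → up 196.1072 (V=49.1638), down 89.9944 (V=123.9325). Price 57.6682; hedge Δ=-0.7046, bond B=152.3122.
  t=0,j=0: stock 92.0000 → up 134.3200 (V=57.6682), down 61.6400 (V=112.2843). Price 59.8123; hedge Δ=-0.7515, bond B=128.9466.
Check: Δ(0,0)·S0 + B(0,0) = 59.8123 = V0.

(0,0): Delta=-0.7515 Bond=128.9466
(1,0): Delta=-1.0000 Bond=173.9243
(1,1): Delta=-0.7046 Bond=152.3122
(2,0): Delta=-1.0000 Bond=213.9269
(2,1): Delta=-1.0000 Bond=213.9269
(2,2): Delta=-0.6489 Bond=176.4260
(3,0): Delta=-1.0000 Bond=263.1301
(3,1): Delta=-1.0000 Bond=263.1301
(3,2): Delta=-1.0000 Bond=263.1301
(3,3): Delta=-0.5828 Bond=198.0593
V0=59.8123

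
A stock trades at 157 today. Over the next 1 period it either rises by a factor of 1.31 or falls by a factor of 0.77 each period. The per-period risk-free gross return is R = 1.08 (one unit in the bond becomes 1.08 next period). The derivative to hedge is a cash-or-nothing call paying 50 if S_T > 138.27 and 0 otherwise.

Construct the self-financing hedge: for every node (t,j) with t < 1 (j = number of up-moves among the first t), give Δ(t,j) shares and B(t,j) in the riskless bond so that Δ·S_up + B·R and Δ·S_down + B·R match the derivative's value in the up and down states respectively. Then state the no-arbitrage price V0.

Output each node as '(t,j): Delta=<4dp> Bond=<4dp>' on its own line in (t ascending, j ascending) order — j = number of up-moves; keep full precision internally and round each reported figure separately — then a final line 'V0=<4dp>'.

(0,0): Delta=0.5898 Bond=-66.0151
V0=26.5775

The replicating-portfolio and risk-neutral prices coincide; use p* = (1.08−0.77)/(1.31−0.77) = 0.5741 for the latter.
Payoff layer (t=1): V(1,0)=0.0000, V(1,1)=50.0000
Node (0,0) S=157.0000: V=(p*·50.0000+(1−p*)·0.0000)/1.08=26.5775; Δ=(50.0000−0.0000)/(205.6700−120.8900)=0.5898; B=V−Δ·S=-66.0151
Self-financing check: at every node Δ·S+B equals the discounted successor values.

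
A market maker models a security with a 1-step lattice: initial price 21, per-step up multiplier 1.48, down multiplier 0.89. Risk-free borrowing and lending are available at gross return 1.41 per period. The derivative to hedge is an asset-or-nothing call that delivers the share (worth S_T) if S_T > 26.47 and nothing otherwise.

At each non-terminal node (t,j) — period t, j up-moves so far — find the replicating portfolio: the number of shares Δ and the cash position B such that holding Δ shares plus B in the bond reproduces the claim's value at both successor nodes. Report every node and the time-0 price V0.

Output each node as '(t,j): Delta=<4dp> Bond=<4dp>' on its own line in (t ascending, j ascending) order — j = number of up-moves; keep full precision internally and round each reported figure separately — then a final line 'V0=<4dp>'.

(0,0): Delta=2.5085 Bond=-33.2506
V0=19.4273

No-arbitrage ⇒ martingale measure with p* = (R−d)/(u−d) = 0.8814.
At expiry t=1: V(1,0)=0.0000, V(1,1)=31.0800
Node (0,0) S=21.0000: V=(p*·31.0800+(1−p*)·0.0000)/1.41=19.4273; Δ=(31.0800−0.0000)/(31.0800−18.6900)=2.5085; B=V−Δ·S=-33.2506
Check: Δ(0,0)·S0 + B(0,0) = 19.4273 = V0.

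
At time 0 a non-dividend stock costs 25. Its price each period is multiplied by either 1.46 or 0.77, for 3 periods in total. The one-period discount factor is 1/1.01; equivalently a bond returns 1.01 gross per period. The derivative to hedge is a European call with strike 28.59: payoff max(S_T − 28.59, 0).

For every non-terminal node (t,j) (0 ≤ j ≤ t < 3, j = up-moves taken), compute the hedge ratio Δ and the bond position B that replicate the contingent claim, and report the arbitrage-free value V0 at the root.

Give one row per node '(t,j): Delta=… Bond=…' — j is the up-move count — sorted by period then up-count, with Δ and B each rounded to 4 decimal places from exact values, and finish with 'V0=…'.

The replicating-portfolio and risk-neutral prices coincide; use p* = (1.01−0.77)/(1.46−0.77) = 0.3478 for the latter.
At expiry t=3: V(3,0)=0.0000, V(3,1)=0.0000, V(3,2)=12.4433, V(3,3)=49.2134
Node (2,0) S=14.8225: V=(p*·0.0000+(1−p*)·0.0000)/1.01=0.0000; Δ=(0.0000−0.0000)/(21.6409−11.4133)=0.0000; B=V−Δ·S=0.0000
Node (2,1) S=28.1050: V=(p*·12.4433+(1−p*)·0.0000)/1.01=4.2853; Δ=(12.4433−0.0000)/(41.0333−21.6409)=0.6417; B=V−Δ·S=-13.7485
Node (2,2) S=53.2900: V=(p*·49.2134+(1−p*)·12.4433)/1.01=24.9831; Δ=(49.2134−12.4433)/(77.8034−41.0333)=1.0000; B=V−Δ·S=-28.3069
Node (1,0) S=19.2500: V=(p*·4.2853+(1−p*)·0.0000)/1.01=1.4758; Δ=(4.2853−0.0000)/(28.1050−14.8225)=0.3226; B=V−Δ·S=-4.7347
Node (1,1) S=36.5000: V=(p*·24.9831+(1−p*)·4.2853)/1.01=11.3708; Δ=(24.9831−4.2853)/(53.2900−28.1050)=0.8218; B=V−Δ·S=-18.6261
Node (0,0) S=25.0000: V=(p*·11.3708+(1−p*)·1.4758)/1.01=4.8688; Δ=(11.3708−1.4758)/(36.5000−19.2500)=0.5736; B=V−Δ·S=-9.4718
Check: Δ(0,0)·S0 + B(0,0) = 4.8688 = V0.

(0,0): Delta=0.5736 Bond=-9.4718
(1,0): Delta=0.3226 Bond=-4.7347
(1,1): Delta=0.8218 Bond=-18.6261
(2,0): Delta=0.0000 Bond=0.0000
(2,1): Delta=0.6417 Bond=-13.7485
(2,2): Delta=1.0000 Bond=-28.3069
V0=4.8688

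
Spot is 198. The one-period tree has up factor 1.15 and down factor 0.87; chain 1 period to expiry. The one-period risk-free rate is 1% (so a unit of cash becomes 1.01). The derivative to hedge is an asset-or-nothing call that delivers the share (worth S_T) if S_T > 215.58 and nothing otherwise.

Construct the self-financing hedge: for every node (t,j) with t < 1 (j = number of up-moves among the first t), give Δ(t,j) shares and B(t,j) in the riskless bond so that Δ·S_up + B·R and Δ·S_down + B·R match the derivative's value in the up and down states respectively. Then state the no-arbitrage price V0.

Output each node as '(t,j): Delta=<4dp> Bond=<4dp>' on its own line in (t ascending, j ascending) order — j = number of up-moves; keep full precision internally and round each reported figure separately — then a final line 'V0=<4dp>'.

Under the risk-neutral measure, an up-move has probability p* = (R−d)/(u−d) = 0.5000 and values discount at R = 1.01.
At expiry t=1: V(1,0)=0.0000, V(1,1)=227.7000
  t=0,j=0: stock 198.0000 → up 227.7000 (V=227.7000), down 172.2600 (V=0.0000). Price 112.7228; hedge Δ=4.1071, bond B=-700.4915.
Root portfolio cost Δ·198+B reproduces V0=112.7228.

(0,0): Delta=4.1071 Bond=-700.4915
V0=112.7228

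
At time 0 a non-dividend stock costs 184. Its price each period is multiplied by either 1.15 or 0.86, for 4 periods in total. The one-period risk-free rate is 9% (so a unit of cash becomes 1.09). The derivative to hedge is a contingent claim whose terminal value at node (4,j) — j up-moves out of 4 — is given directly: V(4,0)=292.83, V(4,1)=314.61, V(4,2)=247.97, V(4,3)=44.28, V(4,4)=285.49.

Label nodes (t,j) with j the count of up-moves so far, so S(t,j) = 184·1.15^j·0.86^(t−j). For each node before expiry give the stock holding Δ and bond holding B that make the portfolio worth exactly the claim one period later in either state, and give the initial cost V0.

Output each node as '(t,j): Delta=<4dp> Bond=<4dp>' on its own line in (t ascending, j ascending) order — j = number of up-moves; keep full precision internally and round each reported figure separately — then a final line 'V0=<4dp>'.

No-arbitrage ⇒ martingale measure with p* = (R−d)/(u−d) = 0.7931.
Terminal payoffs: V(4,0)=292.8300, V(4,1)=314.6100, V(4,2)=247.9700, V(4,3)=44.2800, V(4,4)=285.4900
(3,0): S=117.0343. Δ = (V_up−V_dn)/(S_up−S_dn) = (314.6100−292.8300)/(134.5894−100.6495) = 0.6417. V = [p*·314.6100 + (1−p*)·292.8300]/1.09 = 284.4989. B = V − Δ·S = 209.3954.
(3,1): S=156.4994. Δ = (V_up−V_dn)/(S_up−S_dn) = (247.9700−314.6100)/(179.9743−134.5894) = -1.4683. V = [p*·247.9700 + (1−p*)·314.6100]/1.09 = 240.1446. B = V − Δ·S = 469.9377.
(3,2): S=209.2724. Δ = (V_up−V_dn)/(S_up−S_dn) = (44.2800−247.9700)/(240.6633−179.9743) = -3.3563. V = [p*·44.2800 + (1−p*)·247.9700]/1.09 = 79.2869. B = V − Δ·S = 781.6662.
(3,3): S=279.8410. Δ = (V_up−V_dn)/(S_up−S_dn) = (285.4900−44.2800)/(321.8171−240.6633) = 2.9723. V = [p*·285.4900 + (1−p*)·44.2800]/1.09 = 216.1326. B = V − Δ·S = -615.6261.
(2,0): S=136.0864. Δ = (V_up−V_dn)/(S_up−S_dn) = (240.1446−284.4989)/(156.4994−117.0343) = -1.1239. V = [p*·240.1446 + (1−p*)·284.4989]/1.09 = 228.7352. B = V − Δ·S = 381.6811.
(2,1): S=181.9760. Δ = (V_up−V_dn)/(S_up−S_dn) = (79.2869−240.1446)/(209.2724−156.4994) = -3.0481. V = [p*·79.2869 + (1−p*)·240.1446]/1.09 = 103.2732. B = V − Δ·S = 657.9548.
(2,2): S=243.3400. Δ = (V_up−V_dn)/(S_up−S_dn) = (216.1326−79.2869)/(279.8410−209.2724) = 1.9392. V = [p*·216.1326 + (1−p*)·79.2869]/1.09 = 172.3116. B = V − Δ·S = -299.5698.
(1,0): S=158.2400. Δ = (V_up−V_dn)/(S_up−S_dn) = (103.2732−228.7352)/(181.9760−136.0864) = -2.7340. V = [p*·103.2732 + (1−p*)·228.7352]/1.09 = 118.5604. B = V − Δ·S = 551.1878.
(1,1): S=211.6000. Δ = (V_up−V_dn)/(S_up−S_dn) = (172.3116−103.2732)/(243.3400−181.9760) = 1.1251. V = [p*·172.3116 + (1−p*)·103.2732]/1.09 = 144.9796. B = V − Δ·S = -93.0838.
(0,0): S=184.0000. Δ = (V_up−V_dn)/(S_up−S_dn) = (144.9796−118.5604)/(211.6000−158.2400) = 0.4951. V = [p*·144.9796 + (1−p*)·118.5604]/1.09 = 127.9941. B = V − Δ·S = 36.8934.
Each (Δ,B) replicates both successor values, so the strategy is self-financing and V0 is arbitrage-free.

(0,0): Delta=0.4951 Bond=36.8934
(1,0): Delta=-2.7340 Bond=551.1878
(1,1): Delta=1.1251 Bond=-93.0838
(2,0): Delta=-1.1239 Bond=381.6811
(2,1): Delta=-3.0481 Bond=657.9548
(2,2): Delta=1.9392 Bond=-299.5698
(3,0): Delta=0.6417 Bond=209.3954
(3,1): Delta=-1.4683 Bond=469.9377
(3,2): Delta=-3.3563 Bond=781.6662
(3,3): Delta=2.9723 Bond=-615.6261
V0=127.9941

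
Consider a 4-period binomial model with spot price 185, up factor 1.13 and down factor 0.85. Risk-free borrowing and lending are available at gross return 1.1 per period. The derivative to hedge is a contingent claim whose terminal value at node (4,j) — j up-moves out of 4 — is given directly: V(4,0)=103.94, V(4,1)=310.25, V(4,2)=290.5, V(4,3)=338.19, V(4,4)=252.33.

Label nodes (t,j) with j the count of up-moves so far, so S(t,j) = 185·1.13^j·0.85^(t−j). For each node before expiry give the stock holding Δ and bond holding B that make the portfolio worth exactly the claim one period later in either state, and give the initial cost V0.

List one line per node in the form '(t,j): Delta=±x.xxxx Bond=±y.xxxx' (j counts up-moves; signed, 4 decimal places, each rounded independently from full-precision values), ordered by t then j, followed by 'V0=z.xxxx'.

No-arbitrage ⇒ martingale measure with p* = (R−d)/(u−d) = 0.8929.
Payoff layer (t=4): V(4,0)=103.9400, V(4,1)=310.2500, V(4,2)=290.5000, V(4,3)=338.1900, V(4,4)=252.3300
  t=3,j=0: stock 113.6131 → up 128.3828 (V=310.2500), down 96.5712 (V=103.9400). Price 261.9503; hedge Δ=6.4854, bond B=-474.8711.
  t=3,j=1: stock 151.0386 → up 170.6736 (V=290.5000), down 128.3828 (V=310.2500). Price 266.0146; hedge Δ=-0.4670, bond B=336.5503.
  t=3,j=2: stock 200.7925 → up 226.8956 (V=338.1900), down 170.6736 (V=290.5000). Price 302.8003; hedge Δ=0.8482, bond B=132.4789.
  t=3,j=3: stock 266.9359 → up 301.6376 (V=252.3300), down 226.8956 (V=338.1900). Price 237.7539; hedge Δ=-1.1488, bond B=544.3968.
  t=2,j=0: stock 133.6625 → up 151.0386 (V=266.0146), down 113.6131 (V=261.9503). Price 241.4356; hedge Δ=0.1086, bond B=226.9203.
  t=2,j=1: stock 177.6925 → up 200.7925 (V=302.8003), down 151.0386 (V=266.0146). Price 271.6900; hedge Δ=0.7394, bond B=140.3124.
  t=2,j=2: stock 236.2265 → up 266.9359 (V=237.7539), down 200.7925 (V=302.8003). Price 222.4756; hedge Δ=-0.9834, bond B=454.7843.
  t=1,j=0: stock 157.2500 → up 177.6925 (V=271.6900), down 133.6625 (V=241.4356). Price 244.0440; hedge Δ=0.6871, bond B=135.9926.
  t=1,j=1: stock 209.0500 → up 236.2265 (V=222.4756), down 177.6925 (V=271.6900). Price 207.0442; hedge Δ=-0.8408, bond B=382.8099.
  t=0,j=0: stock 185.0000 → up 209.0500 (V=207.0442), down 157.2500 (V=244.0440). Price 191.8258; hedge Δ=-0.7143, bond B=323.9683.
Root portfolio cost Δ·185+B reproduces V0=191.8258.

(0,0): Delta=-0.7143 Bond=323.9683
(1,0): Delta=0.6871 Bond=135.9926
(1,1): Delta=-0.8408 Bond=382.8099
(2,0): Delta=0.1086 Bond=226.9203
(2,1): Delta=0.7394 Bond=140.3124
(2,2): Delta=-0.9834 Bond=454.7843
(3,0): Delta=6.4854 Bond=-474.8711
(3,1): Delta=-0.4670 Bond=336.5503
(3,2): Delta=0.8482 Bond=132.4789
(3,3): Delta=-1.1488 Bond=544.3968
V0=191.8258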